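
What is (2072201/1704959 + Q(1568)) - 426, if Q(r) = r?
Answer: 1949135379/1704959 ≈ 1143.2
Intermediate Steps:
(2072201/1704959 + Q(1568)) - 426 = (2072201/1704959 + 1568) - 426 = 2675447913/1704959 - 426 = 1949135379/1704959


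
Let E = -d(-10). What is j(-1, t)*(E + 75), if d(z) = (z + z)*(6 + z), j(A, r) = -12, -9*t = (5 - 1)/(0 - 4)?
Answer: 60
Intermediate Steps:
t = ⅑ (t = -(5 - 1)/(9*(0 - 4)) = -4/(9*(-4)) = -4*(-1)/(9*4) = -⅑*(-1) = ⅑ ≈ 0.11111)
d(z) = 2*z*(6 + z) (d(z) = (2*z)*(6 + z) = 2*z*(6 + z))
E = -80 (E = -2*(-10)*(6 - 10) = -2*(-10)*(-4) = -1*80 = -80)
j(-1, t)*(E + 75) = -12*(-80 + 75) = -12*(-5) = 60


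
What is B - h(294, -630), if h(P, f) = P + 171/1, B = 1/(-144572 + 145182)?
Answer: -283649/610 ≈ -465.00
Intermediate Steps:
B = 1/610 ≈ 0.0016393
h(P, f) = 171 + P (h(P, f) = P + 171*1 = P + 171 = 171 + P)
B - h(294, -630) = 1/610 - (171 + 294) = 1/610 - 1*465 = 1/610 - 465 = -283649/610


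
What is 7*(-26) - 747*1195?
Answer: -892847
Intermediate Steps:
7*(-26) - 747*1195 = -182 - 892665 = -892847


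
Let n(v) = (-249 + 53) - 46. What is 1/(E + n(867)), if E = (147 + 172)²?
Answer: 1/101519 ≈ 9.8504e-6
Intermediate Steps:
n(v) = -242 (n(v) = -196 - 46 = -242)
E = 101761 (E = 319² = 101761)
1/(E + n(867)) = 1/(101761 - 242) = 1/101519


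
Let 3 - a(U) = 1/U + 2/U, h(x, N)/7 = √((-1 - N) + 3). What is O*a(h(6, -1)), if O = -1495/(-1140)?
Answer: 299/76 - 299*√3/1596 ≈ 3.6097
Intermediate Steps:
h(x, N) = 7*√(2 - N) (h(x, N) = 7*√((-1 - N) + 3) = 7*√(2 - N))
a(U) = 3 - 3/U (a(U) = 3 - (1/U + 2/U) = 3 - 3/U)
O = 299/228 (O = -1495*(-1/1140) = 299/228 ≈ 1.3114)
O*a(h(6, -1)) = 299*(3 - 3*1/(7*√(2 - 1*(-1))))/228 = 299*(3 - 3*1/(7*√(2 + 1)))/228 = 299*(3 - 3*√3/21)/228 = 299*(3 - √3/7)/228 = 299/76 - 299*√3/1596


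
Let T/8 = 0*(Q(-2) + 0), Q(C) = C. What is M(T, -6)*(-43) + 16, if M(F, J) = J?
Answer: 274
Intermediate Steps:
T = 0 (T = 8*(0*(-2 + 0)) = 8*(0*(-2)) = 8*0 = 0)
M(T, -6)*(-43) + 16 = -6*(-43) + 16 = 258 + 16 = 274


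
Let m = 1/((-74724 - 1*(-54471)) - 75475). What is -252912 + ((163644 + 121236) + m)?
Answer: 3060232703/95728 ≈ 31968.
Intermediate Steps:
m = -1/95728 (m = 1/((-74724 + 54471) - 75475) = 1/(-20253 - 75475) = 1/(-95728) = -1/95728 ≈ -1.0446e-5)
-252912 + ((163644 + 121236) + m) = -252912 + ((163644 + 121236) - 1/95728) = -252912 + (284880 - 1/95728) = -252912 + 27270992639/95728 = 3060232703/95728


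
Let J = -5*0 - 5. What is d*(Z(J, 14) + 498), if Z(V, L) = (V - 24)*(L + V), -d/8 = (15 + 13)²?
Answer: -1486464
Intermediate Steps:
d = -6272 (d = -8*(15 + 13)² = -8*28² = -8*784 = -6272)
J = -5 (J = 0 - 5 = -5)
Z(V, L) = (-24 + V)*(L + V)
d*(Z(J, 14) + 498) = -6272*(((-5)² - 24*14 - 24*(-5) + 14*(-5)) + 498) = -6272*((25 - 336 + 120 - 70) + 498) = -6272*(-261 + 498) = -6272*237 = -1486464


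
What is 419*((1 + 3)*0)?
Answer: 0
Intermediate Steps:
419*((1 + 3)*0) = 419*(4*0) = 419*0 = 0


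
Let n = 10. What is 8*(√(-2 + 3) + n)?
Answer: 88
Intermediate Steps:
8*(√(-2 + 3) + n) = 8*(√(-2 + 3) + 10) = 8*(√1 + 10) = 8*(1 + 10) = 8*11 = 88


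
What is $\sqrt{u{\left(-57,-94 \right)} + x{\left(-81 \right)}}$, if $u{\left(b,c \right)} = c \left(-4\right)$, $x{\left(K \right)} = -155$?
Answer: $\sqrt{221} \approx 14.866$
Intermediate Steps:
$u{\left(b,c \right)} = - 4 c$
$\sqrt{u{\left(-57,-94 \right)} + x{\left(-81 \right)}} = \sqrt{\left(-4\right) \left(-94\right) - 155} = \sqrt{376 - 155} = \sqrt{221}$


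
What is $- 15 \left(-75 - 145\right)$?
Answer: $3300$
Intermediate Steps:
$- 15 \left(-75 - 145\right) = \left(-15\right) \left(-220\right) = 3300$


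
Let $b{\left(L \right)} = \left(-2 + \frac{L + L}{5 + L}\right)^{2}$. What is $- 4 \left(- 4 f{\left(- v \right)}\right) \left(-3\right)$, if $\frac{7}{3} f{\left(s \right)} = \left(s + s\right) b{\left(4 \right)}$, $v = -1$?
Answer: $- \frac{3200}{63} \approx -50.794$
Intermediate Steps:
$b{\left(L \right)} = \left(-2 + \frac{2 L}{5 + L}\right)^{2}$
$f{\left(s \right)} = \frac{200 s}{189}$ ($f{\left(s \right)} = \frac{3 \left(s + s\right) \frac{100}{\left(5 + 4\right)^{2}}}{7} = \frac{3 \cdot 2 s \frac{100}{81}}{7} = \frac{3 \frac{200 s}{81}}{7} = \frac{200 s}{189}$)
$- 4 \left(- 4 f{\left(- v \right)}\right) \left(-3\right) = - 4 \left(- 4 \frac{200 \left(\left(-1\right) \left(-1\right)\right)}{189}\right) \left(-3\right) = - 4 \left(- 4 \cdot \frac{200}{189} \cdot 1\right) \left(-3\right) = - 4 \left(\left(-4\right) \frac{200}{189}\right) \left(-3\right) = \left(-4\right) \left(- \frac{800}{189}\right) \left(-3\right) = \frac{3200}{189} \left(-3\right) = - \frac{3200}{63}$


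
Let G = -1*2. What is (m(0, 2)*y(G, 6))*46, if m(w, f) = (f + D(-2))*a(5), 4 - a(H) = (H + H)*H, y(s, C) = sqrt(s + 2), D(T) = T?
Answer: 0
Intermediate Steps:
G = -2
y(s, C) = sqrt(2 + s)
a(H) = 4 - 2*H**2 (a(H) = 4 - (H + H)*H = 4 - 2*H*H = 4 - 2*H**2)
m(w, f) = 92 - 46*f (m(w, f) = (f - 2)*(4 - 2*5**2) = (-2 + f)*(4 - 2*25) = (-2 + f)*(4 - 50) = (-2 + f)*(-46) = 92 - 46*f)
(m(0, 2)*y(G, 6))*46 = ((92 - 46*2)*sqrt(2 - 2))*46 = ((92 - 92)*sqrt(0))*46 = (0*0)*46 = 0*46 = 0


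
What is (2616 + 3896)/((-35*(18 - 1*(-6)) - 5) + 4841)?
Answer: 44/27 ≈ 1.6296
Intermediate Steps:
(2616 + 3896)/((-35*(18 - 1*(-6)) - 5) + 4841) = 6512/((-35*(18 + 6) - 5) + 4841) = 6512/((-35*24 - 5) + 4841) = 6512/((-840 - 5) + 4841) = 6512/(-845 + 4841) = 6512/3996 = 6512*(1/3996) = 44/27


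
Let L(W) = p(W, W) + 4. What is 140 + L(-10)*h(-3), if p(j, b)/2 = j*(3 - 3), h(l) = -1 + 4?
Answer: 152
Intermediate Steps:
h(l) = 3
p(j, b) = 0 (p(j, b) = 2*(j*(3 - 3)) = 2*(j*0) = 2*0 = 0)
L(W) = 4 (L(W) = 0 + 4 = 4)
140 + L(-10)*h(-3) = 140 + 4*3 = 140 + 12 = 152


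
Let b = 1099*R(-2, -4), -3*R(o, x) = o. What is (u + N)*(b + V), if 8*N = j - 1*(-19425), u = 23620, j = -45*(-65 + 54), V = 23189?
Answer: 1873784150/3 ≈ 6.2459e+8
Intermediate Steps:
j = 495 (j = -45*(-11) = 495)
N = 2490 (N = (495 - 1*(-19425))/8 = (495 + 19425)/8 = (⅛)*19920 = 2490)
R(o, x) = -o/3
b = 2198/3 (b = 1099*(-⅓*(-2)) = 1099*(⅔) = 2198/3 ≈ 732.67)
(u + N)*(b + V) = (23620 + 2490)*(2198/3 + 23189) = 26110*(71765/3) = 1873784150/3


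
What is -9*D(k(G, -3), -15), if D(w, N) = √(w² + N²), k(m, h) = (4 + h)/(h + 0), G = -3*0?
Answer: -3*√2026 ≈ -135.03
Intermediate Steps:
G = 0
k(m, h) = (4 + h)/h
D(w, N) = √(N² + w²)
-9*D(k(G, -3), -15) = -9*√((-15)² + ((4 - 3)/(-3))²) = -9*√(225 + (-⅓*1)²) = -9*√(225 + (-⅓)²) = -9*√(225 + ⅑) = -3*√2026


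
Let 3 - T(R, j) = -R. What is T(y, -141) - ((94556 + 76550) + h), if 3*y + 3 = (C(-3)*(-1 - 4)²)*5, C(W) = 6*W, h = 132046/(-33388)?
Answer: -2868864653/16694 ≈ -1.7185e+5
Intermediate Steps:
h = -66023/16694 (h = 132046*(-1/33388) = -66023/16694 ≈ -3.9549)
y = -751 (y = -1 + (((6*(-3))*(-1 - 4)²)*5)/3 = -1 + (-18*(-5)²*5)/3 = -1 + (-18*25*5)/3 = -1 + (-450*5)/3 = -1 + (⅓)*(-2250) = -1 - 750 = -751)
T(R, j) = 3 + R (T(R, j) = 3 - (-1)*R = 3 + R)
T(y, -141) - ((94556 + 76550) + h) = (3 - 751) - ((94556 + 76550) - 66023/16694) = -748 - (171106 - 66023/16694) = -748 - 1*2856377541/16694 = -748 - 2856377541/16694 = -2868864653/16694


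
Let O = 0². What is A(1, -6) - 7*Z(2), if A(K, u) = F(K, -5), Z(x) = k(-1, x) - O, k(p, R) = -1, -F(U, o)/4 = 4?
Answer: -9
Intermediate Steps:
F(U, o) = -16 (F(U, o) = -4*4 = -16)
O = 0
Z(x) = -1 (Z(x) = -1 - 1*0 = -1 + 0 = -1)
A(K, u) = -16
A(1, -6) - 7*Z(2) = -16 - 7*(-1) = -16 + 7 = -9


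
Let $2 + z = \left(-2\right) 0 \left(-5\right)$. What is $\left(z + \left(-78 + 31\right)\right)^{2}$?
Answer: $2401$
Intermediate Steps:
$z = -2$ ($z = -2 + \left(-2\right) 0 \left(-5\right) = -2 + 0 \left(-5\right) = -2 + 0 = -2$)
$\left(z + \left(-78 + 31\right)\right)^{2} = \left(-2 + \left(-78 + 31\right)\right)^{2} = \left(-2 - 47\right)^{2} = \left(-49\right)^{2} = 2401$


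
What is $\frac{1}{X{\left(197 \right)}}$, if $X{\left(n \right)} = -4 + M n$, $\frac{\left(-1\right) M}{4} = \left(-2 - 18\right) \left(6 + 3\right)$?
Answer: $\frac{1}{141836} \approx 7.0504 \cdot 10^{-6}$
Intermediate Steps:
$M = 720$ ($M = - 4 \left(-2 - 18\right) \left(6 + 3\right) = - 4 \left(-2 - 18\right) 9 = - 4 \left(\left(-20\right) 9\right) = \left(-4\right) \left(-180\right) = 720$)
$X{\left(n \right)} = -4 + 720 n$
$\frac{1}{X{\left(197 \right)}} = \frac{1}{-4 + 720 \cdot 197} = \frac{1}{-4 + 141840} = \frac{1}{141836}$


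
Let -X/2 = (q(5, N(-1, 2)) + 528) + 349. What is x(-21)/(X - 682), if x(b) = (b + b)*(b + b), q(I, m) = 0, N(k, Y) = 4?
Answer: -21/29 ≈ -0.72414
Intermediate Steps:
X = -1754 (X = -2*((0 + 528) + 349) = -2*(528 + 349) = -2*877 = -1754)
x(b) = 4*b² (x(b) = (2*b)*(2*b) = 4*b²)
x(-21)/(X - 682) = (4*(-21)²)/(-1754 - 682) = (4*441)/(-2436) = 1764*(-1/2436) = -21/29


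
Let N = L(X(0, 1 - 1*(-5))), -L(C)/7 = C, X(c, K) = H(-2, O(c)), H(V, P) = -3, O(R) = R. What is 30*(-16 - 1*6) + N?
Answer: -639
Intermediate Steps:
X(c, K) = -3
L(C) = -7*C
N = 21 (N = -7*(-3) = 21)
30*(-16 - 1*6) + N = 30*(-16 - 1*6) + 21 = 30*(-16 - 6) + 21 = 30*(-22) + 21 = -660 + 21 = -639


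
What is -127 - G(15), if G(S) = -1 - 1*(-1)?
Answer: -127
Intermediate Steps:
G(S) = 0 (G(S) = -1 + 1 = 0)
-127 - G(15) = -127 - 1*0 = -127 + 0 = -127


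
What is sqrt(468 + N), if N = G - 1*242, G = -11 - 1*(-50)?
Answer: sqrt(265) ≈ 16.279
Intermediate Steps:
G = 39 (G = -11 + 50 = 39)
N = -203 (N = 39 - 1*242 = 39 - 242 = -203)
sqrt(468 + N) = sqrt(468 - 203) = sqrt(265)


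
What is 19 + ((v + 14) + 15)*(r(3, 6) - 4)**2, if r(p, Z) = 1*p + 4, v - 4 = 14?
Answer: 442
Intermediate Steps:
v = 18 (v = 4 + 14 = 18)
r(p, Z) = 4 + p (r(p, Z) = p + 4 = 4 + p)
19 + ((v + 14) + 15)*(r(3, 6) - 4)**2 = 19 + ((18 + 14) + 15)*((4 + 3) - 4)**2 = 19 + (32 + 15)*(7 - 4)**2 = 19 + 47*3**2 = 19 + 47*9 = 19 + 423 = 442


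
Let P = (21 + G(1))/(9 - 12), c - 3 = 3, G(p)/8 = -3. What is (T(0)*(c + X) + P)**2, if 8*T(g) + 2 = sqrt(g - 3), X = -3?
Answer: -23/64 + 3*I*sqrt(3)/16 ≈ -0.35938 + 0.32476*I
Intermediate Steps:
T(g) = -1/4 + sqrt(-3 + g)/8 (T(g) = -1/4 + sqrt(g - 3)/8 = -1/4 + sqrt(-3 + g)/8)
G(p) = -24 (G(p) = 8*(-3) = -24)
c = 6 (c = 3 + 3 = 6)
P = 1 (P = (21 - 24)/(9 - 12) = -3/(-3) = -3*(-1/3) = 1)
(T(0)*(c + X) + P)**2 = ((-1/4 + sqrt(-3 + 0)/8)*(6 - 3) + 1)**2 = ((-1/4 + sqrt(-3)/8)*3 + 1)**2 = ((-1/4 + (I*sqrt(3))/8)*3 + 1)**2 = ((-1/4 + I*sqrt(3)/8)*3 + 1)**2 = ((-3/4 + 3*I*sqrt(3)/8) + 1)**2 = (1/4 + 3*I*sqrt(3)/8)**2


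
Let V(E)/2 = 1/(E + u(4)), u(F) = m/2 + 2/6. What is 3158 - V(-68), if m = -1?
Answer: 1291634/409 ≈ 3158.0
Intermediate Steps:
u(F) = -⅙ (u(F) = -1/2 + 2/6 = -1*½ + 2*(⅙) = -½ + ⅓ = -⅙)
V(E) = 2/(-⅙ + E) (V(E) = 2/(E - ⅙) = 2/(-⅙ + E))
3158 - V(-68) = 3158 - 12/(-1 + 6*(-68)) = 3158 - 12/(-1 - 408) = 3158 - 12/(-409) = 3158 - 12*(-1)/409 = 3158 - 1*(-12/409) = 3158 + 12/409 = 1291634/409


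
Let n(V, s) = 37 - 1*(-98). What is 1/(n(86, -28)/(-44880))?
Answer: -2992/9 ≈ -332.44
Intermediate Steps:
n(V, s) = 135 (n(V, s) = 37 + 98 = 135)
1/(n(86, -28)/(-44880)) = 1/(135/(-44880)) = 1/(135*(-1/44880)) = 1/(-9/2992) = -2992/9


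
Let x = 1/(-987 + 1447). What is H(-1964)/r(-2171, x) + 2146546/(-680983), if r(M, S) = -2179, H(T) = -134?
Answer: -4586072012/1483861957 ≈ -3.0906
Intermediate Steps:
x = 1/460 ≈ 0.0021739
H(-1964)/r(-2171, x) + 2146546/(-680983) = -134/(-2179) + 2146546/(-680983) = -134*(-1/2179) + 2146546*(-1/680983) = 134/2179 - 2146546/680983 = -4586072012/1483861957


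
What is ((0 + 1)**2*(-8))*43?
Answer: -344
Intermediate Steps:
((0 + 1)**2*(-8))*43 = (1**2*(-8))*43 = (1*(-8))*43 = -8*43 = -344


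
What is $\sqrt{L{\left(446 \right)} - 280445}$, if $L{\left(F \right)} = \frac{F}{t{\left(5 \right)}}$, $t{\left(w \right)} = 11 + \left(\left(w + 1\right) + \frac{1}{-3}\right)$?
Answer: $\frac{2 i \sqrt{1752614}}{5} \approx 529.54 i$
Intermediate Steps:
$t{\left(w \right)} = \frac{35}{3} + w$ ($t{\left(w \right)} = 11 + \left(\left(1 + w\right) - \frac{1}{3}\right) = 11 + \left(\frac{2}{3} + w\right) = \frac{35}{3} + w$)
$L{\left(F \right)} = \frac{3 F}{50}$ ($L{\left(F \right)} = \frac{F}{\frac{35}{3} + 5} = \frac{F}{\frac{50}{3}} = F \frac{3}{50} = \frac{3 F}{50}$)
$\sqrt{L{\left(446 \right)} - 280445} = \sqrt{\frac{3}{50} \cdot 446 - 280445} = \sqrt{\frac{669}{25} - 280445} = \sqrt{- \frac{7010456}{25}} = \frac{2 i \sqrt{1752614}}{5}$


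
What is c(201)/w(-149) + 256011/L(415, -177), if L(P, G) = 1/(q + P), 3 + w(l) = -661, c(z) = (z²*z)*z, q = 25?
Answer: 73163932959/664 ≈ 1.1019e+8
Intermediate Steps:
c(z) = z⁴ (c(z) = z³*z = z⁴)
w(l) = -664 (w(l) = -3 - 661 = -664)
L(P, G) = 1/(25 + P)
c(201)/w(-149) + 256011/L(415, -177) = 201⁴/(-664) + 256011/(1/(25 + 415)) = 1632240801*(-1/664) + 256011/(1/440) = -1632240801/664 + 256011/(1/440) = -1632240801/664 + 256011*440 = -1632240801/664 + 112644840 = 73163932959/664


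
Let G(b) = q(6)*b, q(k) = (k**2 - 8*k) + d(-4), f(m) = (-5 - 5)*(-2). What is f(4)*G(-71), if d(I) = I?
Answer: 22720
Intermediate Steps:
f(m) = 20 (f(m) = -10*(-2) = 20)
q(k) = -4 + k**2 - 8*k (q(k) = (k**2 - 8*k) - 4 = -4 + k**2 - 8*k)
G(b) = -16*b (G(b) = (-4 + 6**2 - 8*6)*b = (-4 + 36 - 48)*b = -16*b)
f(4)*G(-71) = 20*(-16*(-71)) = 20*1136 = 22720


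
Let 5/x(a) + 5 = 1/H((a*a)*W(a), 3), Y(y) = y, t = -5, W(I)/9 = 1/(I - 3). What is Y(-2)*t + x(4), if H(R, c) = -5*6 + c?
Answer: 1225/136 ≈ 9.0074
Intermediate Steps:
W(I) = 9/(-3 + I) (W(I) = 9/(I - 3) = 9/(-3 + I))
H(R, c) = -30 + c
x(a) = -135/136 (x(a) = 5/(-5 + 1/(-30 + 3)) = 5/(-5 + 1/(-27)) = 5/(-5 - 1/27) = 5/(-136/27) = 5*(-27/136) = -135/136)
Y(-2)*t + x(4) = -2*(-5) - 135/136 = 10 - 135/136 = 1225/136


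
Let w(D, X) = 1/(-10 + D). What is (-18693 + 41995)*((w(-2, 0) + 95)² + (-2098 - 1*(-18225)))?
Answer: 42172064459/72 ≈ 5.8572e+8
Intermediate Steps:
(-18693 + 41995)*((w(-2, 0) + 95)² + (-2098 - 1*(-18225))) = (-18693 + 41995)*((1/(-10 - 2) + 95)² + (-2098 - 1*(-18225))) = 23302*((1/(-12) + 95)² + (-2098 + 18225)) = 23302*((-1/12 + 95)² + 16127) = 23302*((1139/12)² + 16127) = 23302*(1297321/144 + 16127) = 23302*(3619609/144) = 42172064459/72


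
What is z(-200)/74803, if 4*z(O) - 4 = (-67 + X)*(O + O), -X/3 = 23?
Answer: 13601/74803 ≈ 0.18182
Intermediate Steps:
X = -69 (X = -3*23 = -69)
z(O) = 1 - 68*O (z(O) = 1 + ((-67 - 69)*(O + O))/4 = 1 + (-272*O)/4 = 1 - 68*O)
z(-200)/74803 = (1 - 68*(-200))/74803 = (1 + 13600)*(1/74803) = 13601*(1/74803) = 13601/74803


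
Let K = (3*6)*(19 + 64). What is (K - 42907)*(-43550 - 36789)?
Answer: 3327079007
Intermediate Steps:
K = 1494 (K = 18*83 = 1494)
(K - 42907)*(-43550 - 36789) = (1494 - 42907)*(-43550 - 36789) = -41413*(-80339) = 3327079007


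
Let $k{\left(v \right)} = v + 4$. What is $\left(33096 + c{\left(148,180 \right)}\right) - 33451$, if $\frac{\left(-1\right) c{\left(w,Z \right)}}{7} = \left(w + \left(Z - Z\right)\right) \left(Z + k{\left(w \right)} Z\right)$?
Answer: $-28531795$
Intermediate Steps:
$k{\left(v \right)} = 4 + v$
$c{\left(w,Z \right)} = - 7 w \left(Z + Z \left(4 + w\right)\right)$ ($c{\left(w,Z \right)} = - 7 \left(w + \left(Z - Z\right)\right) \left(Z + \left(4 + w\right) Z\right) = - 7 \left(w + 0\right) \left(Z + Z \left(4 + w\right)\right) = - 7 w \left(Z + Z \left(4 + w\right)\right)$)
$\left(33096 + c{\left(148,180 \right)}\right) - 33451 = \left(33096 - 1260 \cdot 148 \left(5 + 148\right)\right) - 33451 = \left(33096 - 1260 \cdot 148 \cdot 153\right) - 33451 = \left(33096 - 28531440\right) - 33451 = -28498344 - 33451 = -28531795$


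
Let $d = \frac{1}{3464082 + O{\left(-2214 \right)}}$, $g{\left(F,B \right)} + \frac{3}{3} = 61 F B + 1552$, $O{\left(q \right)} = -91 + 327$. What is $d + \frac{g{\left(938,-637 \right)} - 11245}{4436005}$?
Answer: $- \frac{25260115381615}{3073546393918} \approx -8.2186$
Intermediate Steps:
$O{\left(q \right)} = 236$
$g{\left(F,B \right)} = 1551 + 61 B F$ ($g{\left(F,B \right)} = -1 + \left(61 F B + 1552\right) = -1 + \left(61 B F + 1552\right) = -1 + \left(1552 + 61 B F\right) = 1551 + 61 B F$)
$d = \frac{1}{3464318}$ ($d = \frac{1}{3464082 + 236} = \frac{1}{3464318} \approx 2.8866 \cdot 10^{-7}$)
$d + \frac{g{\left(938,-637 \right)} - 11245}{4436005} = \frac{1}{3464318} + \frac{\left(1551 + 61 \left(-637\right) 938\right) - 11245}{4436005} = \frac{1}{3464318} + \left(\left(1551 - 36447866\right) - 11245\right) \frac{1}{4436005} = \frac{1}{3464318} + \left(-36446315 - 11245\right) \frac{1}{4436005} = \frac{1}{3464318} - \frac{7291512}{887201} = - \frac{25260115381615}{3073546393918}$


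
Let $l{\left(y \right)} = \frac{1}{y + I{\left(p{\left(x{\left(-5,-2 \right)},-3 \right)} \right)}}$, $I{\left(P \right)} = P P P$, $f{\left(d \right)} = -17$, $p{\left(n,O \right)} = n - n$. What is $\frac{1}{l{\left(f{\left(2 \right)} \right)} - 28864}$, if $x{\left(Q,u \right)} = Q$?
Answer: $- \frac{17}{490689} \approx -3.4645 \cdot 10^{-5}$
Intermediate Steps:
$p{\left(n,O \right)} = 0$
$I{\left(P \right)} = P^{3}$ ($I{\left(P \right)} = P^{2} P = P^{3}$)
$l{\left(y \right)} = \frac{1}{y}$ ($l{\left(y \right)} = \frac{1}{y + 0^{3}} = \frac{1}{y + 0} = \frac{1}{y}$)
$\frac{1}{l{\left(f{\left(2 \right)} \right)} - 28864} = \frac{1}{\frac{1}{-17} - 28864} = \frac{1}{- \frac{1}{17} - 28864} = \frac{1}{- \frac{490689}{17}} = - \frac{17}{490689}$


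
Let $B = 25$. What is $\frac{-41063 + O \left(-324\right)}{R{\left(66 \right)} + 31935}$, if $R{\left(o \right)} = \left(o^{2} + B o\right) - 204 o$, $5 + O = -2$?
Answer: $- \frac{38795}{24477} \approx -1.585$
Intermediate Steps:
$O = -7$ ($O = -5 - 2 = -7$)
$R{\left(o \right)} = o^{2} - 179 o$ ($R{\left(o \right)} = \left(o^{2} + 25 o\right) - 204 o = o^{2} - 179 o$)
$\frac{-41063 + O \left(-324\right)}{R{\left(66 \right)} + 31935} = \frac{-41063 - -2268}{66 \left(-179 + 66\right) + 31935} = \frac{-41063 + 2268}{66 \left(-113\right) + 31935} = - \frac{38795}{-7458 + 31935} = - \frac{38795}{24477}$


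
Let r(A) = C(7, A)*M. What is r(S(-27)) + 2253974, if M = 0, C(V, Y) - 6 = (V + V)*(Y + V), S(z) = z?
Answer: 2253974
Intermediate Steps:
C(V, Y) = 6 + 2*V*(V + Y) (C(V, Y) = 6 + (V + V)*(Y + V) = 6 + (2*V)*(V + Y) = 6 + 2*V*(V + Y))
r(A) = 0 (r(A) = (6 + 2*7² + 2*7*A)*0 = (6 + 2*49 + 14*A)*0 = (6 + 98 + 14*A)*0 = (104 + 14*A)*0 = 0)
r(S(-27)) + 2253974 = 0 + 2253974 = 2253974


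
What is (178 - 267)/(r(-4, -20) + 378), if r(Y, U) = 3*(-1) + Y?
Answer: -89/371 ≈ -0.23989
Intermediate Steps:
r(Y, U) = -3 + Y
(178 - 267)/(r(-4, -20) + 378) = (178 - 267)/((-3 - 4) + 378) = -89/(-7 + 378) = -89/371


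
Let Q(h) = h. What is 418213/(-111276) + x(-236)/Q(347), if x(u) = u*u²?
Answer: -1462785350567/38612772 ≈ -37883.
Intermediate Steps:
x(u) = u³
418213/(-111276) + x(-236)/Q(347) = 418213/(-111276) + (-236)³/347 = 418213*(-1/111276) - 13144256*1/347 = -418213/111276 - 13144256/347 = -1462785350567/38612772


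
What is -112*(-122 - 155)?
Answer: 31024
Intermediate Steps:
-112*(-122 - 155) = -112*(-277) = 31024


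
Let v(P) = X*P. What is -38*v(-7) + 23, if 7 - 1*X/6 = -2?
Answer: 14387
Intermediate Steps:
X = 54 (X = 42 - 6*(-2) = 42 + 12 = 54)
v(P) = 54*P
-38*v(-7) + 23 = -2052*(-7) + 23 = -38*(-378) + 23 = 14364 + 23 = 14387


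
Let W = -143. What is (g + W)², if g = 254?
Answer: 12321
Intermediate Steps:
(g + W)² = (254 - 143)² = 111² = 12321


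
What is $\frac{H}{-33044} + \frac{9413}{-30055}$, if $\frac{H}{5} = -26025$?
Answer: $\frac{3599863703}{993137420} \approx 3.6247$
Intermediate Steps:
$H = -130125$ ($H = 5 \left(-26025\right) = -130125$)
$\frac{H}{-33044} + \frac{9413}{-30055} = - \frac{130125}{-33044} + \frac{9413}{-30055} = \left(-130125\right) \left(- \frac{1}{33044}\right) + 9413 \left(- \frac{1}{30055}\right) = \frac{130125}{33044} - \frac{9413}{30055} = \frac{3599863703}{993137420}$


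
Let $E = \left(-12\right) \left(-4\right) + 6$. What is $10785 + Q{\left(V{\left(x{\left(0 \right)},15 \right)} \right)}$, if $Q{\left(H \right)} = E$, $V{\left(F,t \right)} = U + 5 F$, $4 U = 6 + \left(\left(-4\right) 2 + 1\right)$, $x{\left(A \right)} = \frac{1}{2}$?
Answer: $10839$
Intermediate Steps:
$x{\left(A \right)} = \frac{1}{2}$
$U = - \frac{1}{4}$ ($U = \frac{6 + \left(\left(-4\right) 2 + 1\right)}{4} = \frac{6 + \left(-8 + 1\right)}{4} = \frac{6 - 7}{4} = \frac{1}{4} \left(-1\right) = - \frac{1}{4} \approx -0.25$)
$E = 54$ ($E = 48 + 6 = 54$)
$V{\left(F,t \right)} = - \frac{1}{4} + 5 F$
$Q{\left(H \right)} = 54$
$10785 + Q{\left(V{\left(x{\left(0 \right)},15 \right)} \right)} = 10785 + 54 = 10839$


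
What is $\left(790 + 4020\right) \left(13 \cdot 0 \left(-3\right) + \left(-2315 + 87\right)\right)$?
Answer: $-10716680$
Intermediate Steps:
$\left(790 + 4020\right) \left(13 \cdot 0 \left(-3\right) + \left(-2315 + 87\right)\right) = 4810 \left(0 \left(-3\right) - 2228\right) = 4810 \left(0 - 2228\right) = 4810 \left(-2228\right) = -10716680$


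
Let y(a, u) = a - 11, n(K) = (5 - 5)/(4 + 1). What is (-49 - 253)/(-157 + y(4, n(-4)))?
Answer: 151/82 ≈ 1.8415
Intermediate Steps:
n(K) = 0 (n(K) = 0/5 = 0*(1/5) = 0)
y(a, u) = -11 + a
(-49 - 253)/(-157 + y(4, n(-4))) = (-49 - 253)/(-157 + (-11 + 4)) = -302/(-157 - 7) = -302/(-164) = -302*(-1/164) = 151/82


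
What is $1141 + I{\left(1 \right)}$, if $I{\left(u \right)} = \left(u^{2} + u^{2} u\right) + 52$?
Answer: $1195$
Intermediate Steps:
$I{\left(u \right)} = 52 + u^{2} + u^{3}$ ($I{\left(u \right)} = \left(u^{2} + u^{3}\right) + 52 = 52 + u^{2} + u^{3}$)
$1141 + I{\left(1 \right)} = 1141 + \left(52 + 1^{2} + 1^{3}\right) = 1141 + \left(52 + 1 + 1\right) = 1141 + 54 = 1195$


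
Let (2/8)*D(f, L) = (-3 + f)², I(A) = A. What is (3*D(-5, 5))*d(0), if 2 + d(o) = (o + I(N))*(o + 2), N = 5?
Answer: 6144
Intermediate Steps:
D(f, L) = 4*(-3 + f)²
d(o) = -2 + (2 + o)*(5 + o) (d(o) = -2 + (o + 5)*(o + 2) = -2 + (5 + o)*(2 + o) = -2 + (2 + o)*(5 + o))
(3*D(-5, 5))*d(0) = (3*(4*(-3 - 5)²))*(8 + 0² + 7*0) = (3*(4*(-8)²))*(8 + 0 + 0) = (3*(4*64))*8 = (3*256)*8 = 768*8 = 6144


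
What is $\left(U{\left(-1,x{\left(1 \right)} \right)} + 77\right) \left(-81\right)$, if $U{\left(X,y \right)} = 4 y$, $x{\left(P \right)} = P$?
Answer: $-6561$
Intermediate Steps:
$\left(U{\left(-1,x{\left(1 \right)} \right)} + 77\right) \left(-81\right) = \left(4 \cdot 1 + 77\right) \left(-81\right) = \left(4 + 77\right) \left(-81\right) = 81 \left(-81\right) = -6561$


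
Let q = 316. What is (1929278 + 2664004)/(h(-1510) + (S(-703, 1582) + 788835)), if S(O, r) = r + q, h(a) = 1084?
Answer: 1531094/263939 ≈ 5.8009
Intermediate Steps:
S(O, r) = 316 + r (S(O, r) = r + 316 = 316 + r)
(1929278 + 2664004)/(h(-1510) + (S(-703, 1582) + 788835)) = (1929278 + 2664004)/(1084 + ((316 + 1582) + 788835)) = 4593282/(1084 + (1898 + 788835)) = 4593282/(1084 + 790733) = 4593282/791817 = 4593282*(1/791817) = 1531094/263939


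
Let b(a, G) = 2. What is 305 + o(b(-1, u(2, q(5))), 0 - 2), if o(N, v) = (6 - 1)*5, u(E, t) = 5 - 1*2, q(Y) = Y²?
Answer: 330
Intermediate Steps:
u(E, t) = 3 (u(E, t) = 5 - 2 = 3)
o(N, v) = 25 (o(N, v) = 5*5 = 25)
305 + o(b(-1, u(2, q(5))), 0 - 2) = 305 + 25 = 330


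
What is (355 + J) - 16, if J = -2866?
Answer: -2527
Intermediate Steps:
(355 + J) - 16 = (355 - 2866) - 16 = -2511 - 16 = -2527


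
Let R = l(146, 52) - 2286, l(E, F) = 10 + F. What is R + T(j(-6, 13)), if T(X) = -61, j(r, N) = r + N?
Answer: -2285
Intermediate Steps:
j(r, N) = N + r
R = -2224 (R = (10 + 52) - 2286 = 62 - 2286 = -2224)
R + T(j(-6, 13)) = -2224 - 61 = -2285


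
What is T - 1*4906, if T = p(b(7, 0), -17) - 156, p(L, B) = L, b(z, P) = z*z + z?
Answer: -5006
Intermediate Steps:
b(z, P) = z + z² (b(z, P) = z² + z = z + z²)
T = -100 (T = 7*(1 + 7) - 156 = 7*8 - 156 = 56 - 156 = -100)
T - 1*4906 = -100 - 1*4906 = -100 - 4906 = -5006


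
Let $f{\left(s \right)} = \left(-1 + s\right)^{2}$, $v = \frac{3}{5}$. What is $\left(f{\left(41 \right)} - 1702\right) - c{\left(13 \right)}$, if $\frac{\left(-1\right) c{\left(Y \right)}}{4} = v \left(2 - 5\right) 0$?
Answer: $-102$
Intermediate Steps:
$v = \frac{3}{5}$ ($v = 3 \cdot \frac{1}{5} = \frac{3}{5} \approx 0.6$)
$c{\left(Y \right)} = 0$ ($c{\left(Y \right)} = - 4 \frac{3 \left(2 - 5\right)}{5} \cdot 0 = - 4 \cdot \frac{3}{5} \left(-3\right) 0 = - 4 \left(\left(- \frac{9}{5}\right) 0\right) = \left(-4\right) 0 = 0$)
$\left(f{\left(41 \right)} - 1702\right) - c{\left(13 \right)} = \left(\left(-1 + 41\right)^{2} - 1702\right) - 0 = \left(40^{2} - 1702\right) + 0 = \left(1600 - 1702\right) + 0 = -102 + 0 = -102$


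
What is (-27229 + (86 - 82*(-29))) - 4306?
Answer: -29071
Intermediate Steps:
(-27229 + (86 - 82*(-29))) - 4306 = (-27229 + (86 + 2378)) - 4306 = (-27229 + 2464) - 4306 = -24765 - 4306 = -29071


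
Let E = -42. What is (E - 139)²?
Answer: 32761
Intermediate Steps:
(E - 139)² = (-42 - 139)² = (-181)² = 32761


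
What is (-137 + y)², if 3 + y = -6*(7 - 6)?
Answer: 21316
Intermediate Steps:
y = -9 (y = -3 - 6*(7 - 6) = -3 - 6*1 = -3 - 6 = -9)
(-137 + y)² = (-137 - 9)² = (-146)² = 21316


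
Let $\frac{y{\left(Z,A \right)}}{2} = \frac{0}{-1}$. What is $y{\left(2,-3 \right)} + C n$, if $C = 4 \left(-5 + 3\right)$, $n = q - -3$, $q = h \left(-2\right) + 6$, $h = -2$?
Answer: $-104$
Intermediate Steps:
$y{\left(Z,A \right)} = 0$ ($y{\left(Z,A \right)} = 2 \frac{0}{-1} = 2 \cdot 0 \left(-1\right) = 2 \cdot 0 = 0$)
$q = 10$ ($q = \left(-2\right) \left(-2\right) + 6 = 4 + 6 = 10$)
$n = 13$ ($n = 10 - -3 = 10 + 3 = 13$)
$C = -8$ ($C = 4 \left(-2\right) = -8$)
$y{\left(2,-3 \right)} + C n = 0 - 104 = -104$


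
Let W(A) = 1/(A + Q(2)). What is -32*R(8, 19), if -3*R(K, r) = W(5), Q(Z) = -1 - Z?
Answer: 16/3 ≈ 5.3333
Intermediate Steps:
W(A) = 1/(-3 + A) (W(A) = 1/(A + (-1 - 1*2)) = 1/(A + (-1 - 2)) = 1/(A - 3) = 1/(-3 + A))
R(K, r) = -⅙ (R(K, r) = -1/(3*(-3 + 5)) = -⅓/2 = -⅓*½ = -⅙)
-32*R(8, 19) = -32*(-⅙) = 16/3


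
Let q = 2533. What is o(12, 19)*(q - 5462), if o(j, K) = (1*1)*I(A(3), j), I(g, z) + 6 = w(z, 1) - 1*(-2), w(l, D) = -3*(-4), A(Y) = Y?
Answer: -23432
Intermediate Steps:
w(l, D) = 12
I(g, z) = 8 (I(g, z) = -6 + (12 - 1*(-2)) = -6 + (12 + 2) = -6 + 14 = 8)
o(j, K) = 8 (o(j, K) = (1*1)*8 = 1*8 = 8)
o(12, 19)*(q - 5462) = 8*(2533 - 5462) = 8*(-2929) = -23432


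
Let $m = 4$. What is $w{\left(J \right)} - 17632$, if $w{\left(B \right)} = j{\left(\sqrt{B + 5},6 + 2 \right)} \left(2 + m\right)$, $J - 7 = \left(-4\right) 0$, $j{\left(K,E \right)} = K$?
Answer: $-17632 + 12 \sqrt{3} \approx -17611.0$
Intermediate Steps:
$J = 7$ ($J = 7 - 0 = 7 + 0 = 7$)
$w{\left(B \right)} = 6 \sqrt{5 + B}$ ($w{\left(B \right)} = \sqrt{B + 5} \left(2 + 4\right) = \sqrt{5 + B} 6 = 6 \sqrt{5 + B}$)
$w{\left(J \right)} - 17632 = 6 \sqrt{5 + 7} - 17632 = 6 \sqrt{12} - 17632 = 6 \cdot 2 \sqrt{3} - 17632 = 12 \sqrt{3} - 17632 = -17632 + 12 \sqrt{3}$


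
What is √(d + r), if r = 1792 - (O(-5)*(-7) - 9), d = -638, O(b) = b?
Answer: 2*√282 ≈ 33.586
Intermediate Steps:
r = 1766 (r = 1792 - (-5*(-7) - 9) = 1792 - (35 - 9) = 1792 - 1*26 = 1792 - 26 = 1766)
√(d + r) = √(-638 + 1766) = √1128 = 2*√282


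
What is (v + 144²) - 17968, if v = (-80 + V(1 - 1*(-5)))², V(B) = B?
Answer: 8244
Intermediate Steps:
v = 5476 (v = (-80 + (1 - 1*(-5)))² = (-80 + (1 + 5))² = (-80 + 6)² = (-74)² = 5476)
(v + 144²) - 17968 = (5476 + 144²) - 17968 = (5476 + 20736) - 17968 = 26212 - 17968 = 8244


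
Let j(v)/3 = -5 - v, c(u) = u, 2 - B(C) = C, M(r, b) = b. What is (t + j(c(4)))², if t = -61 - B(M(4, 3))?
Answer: 7569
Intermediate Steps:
B(C) = 2 - C
j(v) = -15 - 3*v (j(v) = 3*(-5 - v) = -15 - 3*v)
t = -60 (t = -61 - (2 - 1*3) = -61 - (2 - 3) = -61 - 1*(-1) = -61 + 1 = -60)
(t + j(c(4)))² = (-60 + (-15 - 3*4))² = (-60 + (-15 - 12))² = (-60 - 27)² = (-87)² = 7569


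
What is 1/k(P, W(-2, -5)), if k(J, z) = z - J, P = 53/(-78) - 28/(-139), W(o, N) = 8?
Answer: 10842/91919 ≈ 0.11795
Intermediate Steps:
P = -5183/10842 (P = 53*(-1/78) - 28*(-1/139) = -53/78 + 28/139 = -5183/10842 ≈ -0.47805)
1/k(P, W(-2, -5)) = 1/(8 - 1*(-5183/10842)) = 1/(8 + 5183/10842) = 1/(91919/10842) = 10842/91919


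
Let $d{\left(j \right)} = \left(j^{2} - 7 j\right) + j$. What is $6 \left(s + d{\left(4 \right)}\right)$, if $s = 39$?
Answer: $186$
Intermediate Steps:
$d{\left(j \right)} = j^{2} - 6 j$
$6 \left(s + d{\left(4 \right)}\right) = 6 \left(39 + 4 \left(-6 + 4\right)\right) = 6 \left(39 + 4 \left(-2\right)\right) = 6 \left(39 - 8\right) = 6 \cdot 31 = 186$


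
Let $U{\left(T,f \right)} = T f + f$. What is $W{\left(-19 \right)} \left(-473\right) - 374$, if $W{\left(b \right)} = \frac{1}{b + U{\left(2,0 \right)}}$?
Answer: $- \frac{6633}{19} \approx -349.11$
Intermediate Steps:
$U{\left(T,f \right)} = f + T f$
$W{\left(b \right)} = \frac{1}{b}$ ($W{\left(b \right)} = \frac{1}{b + 0 \left(1 + 2\right)} = \frac{1}{b + 0 \cdot 3} = \frac{1}{b + 0} = \frac{1}{b}$)
$W{\left(-19 \right)} \left(-473\right) - 374 = \frac{1}{-19} \left(-473\right) - 374 = \left(- \frac{1}{19}\right) \left(-473\right) - 374 = \frac{473}{19} - 374 = - \frac{6633}{19}$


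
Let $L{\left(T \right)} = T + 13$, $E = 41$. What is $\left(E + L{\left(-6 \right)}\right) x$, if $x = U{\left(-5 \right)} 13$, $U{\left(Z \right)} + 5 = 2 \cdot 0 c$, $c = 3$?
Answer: $-3120$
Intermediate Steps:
$L{\left(T \right)} = 13 + T$
$U{\left(Z \right)} = -5$ ($U{\left(Z \right)} = -5 + 2 \cdot 0 \cdot 3 = -5 + 0 \cdot 3 = -5 + 0 = -5$)
$x = -65$ ($x = \left(-5\right) 13 = -65$)
$\left(E + L{\left(-6 \right)}\right) x = \left(41 + \left(13 - 6\right)\right) \left(-65\right) = \left(41 + 7\right) \left(-65\right) = 48 \left(-65\right) = -3120$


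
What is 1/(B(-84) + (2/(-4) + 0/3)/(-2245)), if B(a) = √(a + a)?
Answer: 4490/3386896801 - 40320200*I*√42/3386896801 ≈ 1.3257e-6 - 0.077152*I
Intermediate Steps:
B(a) = √2*√a (B(a) = √(2*a) = √2*√a)
1/(B(-84) + (2/(-4) + 0/3)/(-2245)) = 1/(√2*√(-84) + (2/(-4) + 0/3)/(-2245)) = 1/(√2*(2*I*√21) + (2*(-¼) + 0*(⅓))*(-1/2245)) = 1/(2*I*√42 + (-½ + 0)*(-1/2245)) = 1/(2*I*√42 - ½*(-1/2245)) = 1/(2*I*√42 + 1/4490) = 1/(1/4490 + 2*I*√42)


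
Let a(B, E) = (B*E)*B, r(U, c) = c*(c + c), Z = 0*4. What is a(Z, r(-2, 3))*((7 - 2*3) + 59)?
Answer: 0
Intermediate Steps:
Z = 0
r(U, c) = 2*c² (r(U, c) = c*(2*c) = 2*c²)
a(B, E) = E*B²
a(Z, r(-2, 3))*((7 - 2*3) + 59) = ((2*3²)*0²)*((7 - 2*3) + 59) = ((2*9)*0)*((7 - 6) + 59) = (18*0)*(1 + 59) = 0*60 = 0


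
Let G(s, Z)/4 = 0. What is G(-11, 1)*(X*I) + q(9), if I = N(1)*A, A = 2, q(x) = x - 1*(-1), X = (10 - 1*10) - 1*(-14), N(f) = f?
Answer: 10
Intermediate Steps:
G(s, Z) = 0 (G(s, Z) = 4*0 = 0)
X = 14 (X = (10 - 10) + 14 = 0 + 14 = 14)
q(x) = 1 + x (q(x) = x + 1 = 1 + x)
I = 2 (I = 1*2 = 2)
G(-11, 1)*(X*I) + q(9) = 0*(14*2) + (1 + 9) = 0*28 + 10 = 0 + 10 = 10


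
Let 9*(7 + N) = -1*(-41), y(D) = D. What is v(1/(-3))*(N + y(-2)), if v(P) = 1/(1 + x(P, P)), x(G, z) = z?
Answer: -20/3 ≈ -6.6667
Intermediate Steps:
N = -22/9 (N = -7 + (-1*(-41))/9 = -7 + (⅑)*41 = -7 + 41/9 = -22/9 ≈ -2.4444)
v(P) = 1/(1 + P)
v(1/(-3))*(N + y(-2)) = (-22/9 - 2)/(1 + 1/(-3)) = -40/9/(1 - ⅓) = -40/9/(⅔) = (3/2)*(-40/9) = -20/3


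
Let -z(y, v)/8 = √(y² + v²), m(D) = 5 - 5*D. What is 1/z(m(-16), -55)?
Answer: -√410/16400 ≈ -0.0012347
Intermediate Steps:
z(y, v) = -8*√(v² + y²) (z(y, v) = -8*√(y² + v²) = -8*√(v² + y²))
1/z(m(-16), -55) = 1/(-8*√((-55)² + (5 - 5*(-16))²)) = 1/(-8*√(3025 + (5 + 80)²)) = 1/(-8*√(3025 + 85²)) = 1/(-8*√(3025 + 7225)) = 1/(-40*√410) = -√410/16400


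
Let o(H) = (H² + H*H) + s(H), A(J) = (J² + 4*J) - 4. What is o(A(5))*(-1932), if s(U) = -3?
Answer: -6489588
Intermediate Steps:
A(J) = -4 + J² + 4*J
o(H) = -3 + 2*H² (o(H) = (H² + H*H) - 3 = (H² + H²) - 3 = 2*H² - 3 = -3 + 2*H²)
o(A(5))*(-1932) = (-3 + 2*(-4 + 5² + 4*5)²)*(-1932) = (-3 + 2*(-4 + 25 + 20)²)*(-1932) = (-3 + 2*41²)*(-1932) = (-3 + 2*1681)*(-1932) = (-3 + 3362)*(-1932) = 3359*(-1932) = -6489588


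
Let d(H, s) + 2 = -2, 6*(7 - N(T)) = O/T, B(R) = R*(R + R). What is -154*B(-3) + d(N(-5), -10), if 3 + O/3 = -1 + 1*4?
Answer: -2776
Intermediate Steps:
B(R) = 2*R**2 (B(R) = R*(2*R) = 2*R**2)
O = 0 (O = -9 + 3*(-1 + 1*4) = -9 + 3*(-1 + 4) = -9 + 3*3 = -9 + 9 = 0)
N(T) = 7 (N(T) = 7 - 0/T = 7 - 1/6*0 = 7 + 0 = 7)
d(H, s) = -4 (d(H, s) = -2 - 2 = -4)
-154*B(-3) + d(N(-5), -10) = -308*(-3)**2 - 4 = -308*9 - 4 = -154*18 - 4 = -2772 - 4 = -2776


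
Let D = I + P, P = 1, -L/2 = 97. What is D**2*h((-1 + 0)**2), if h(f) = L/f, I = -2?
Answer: -194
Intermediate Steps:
L = -194 (L = -2*97 = -194)
h(f) = -194/f
D = -1 (D = -2 + 1 = -1)
D**2*h((-1 + 0)**2) = (-1)**2*(-194/(-1 + 0)**2) = 1*(-194/((-1)**2)) = 1*(-194/1) = 1*(-194*1) = 1*(-194) = -194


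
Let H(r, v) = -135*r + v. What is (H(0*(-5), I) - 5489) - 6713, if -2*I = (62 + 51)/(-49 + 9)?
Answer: -976047/80 ≈ -12201.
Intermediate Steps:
I = 113/80 (I = -(62 + 51)/(2*(-49 + 9)) = -113/(2*(-40)) = -113*(-1)/(2*40) = -½*(-113/40) = 113/80 ≈ 1.4125)
H(r, v) = v - 135*r
(H(0*(-5), I) - 5489) - 6713 = ((113/80 - 0*(-5)) - 5489) - 6713 = ((113/80 - 135*0) - 5489) - 6713 = ((113/80 + 0) - 5489) - 6713 = (113/80 - 5489) - 6713 = -439007/80 - 6713 = -976047/80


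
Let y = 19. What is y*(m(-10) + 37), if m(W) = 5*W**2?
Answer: 10203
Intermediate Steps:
y*(m(-10) + 37) = 19*(5*(-10)**2 + 37) = 19*(5*100 + 37) = 19*(500 + 37) = 19*537 = 10203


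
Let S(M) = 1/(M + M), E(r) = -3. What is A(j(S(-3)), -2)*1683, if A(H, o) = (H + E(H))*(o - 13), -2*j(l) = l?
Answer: 294525/4 ≈ 73631.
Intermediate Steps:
S(M) = 1/(2*M)
j(l) = -l/2
A(H, o) = (-13 + o)*(-3 + H) (A(H, o) = (H - 3)*(o - 13) = (-3 + H)*(-13 + o) = (-13 + o)*(-3 + H))
A(j(S(-3)), -2)*1683 = (39 - (-13)*(1/2)/(-3)/2 - 3*(-2) - 1/(4*(-3))*(-2))*1683 = (39 - (-13)*(1/2)*(-1/3)/2 + 6 - (-1)/(4*3)*(-2))*1683 = (39 - (-13)*(-1)/(2*6) + 6 - 1/2*(-1/6)*(-2))*1683 = (39 - 13*1/12 + 6 + (1/12)*(-2))*1683 = (39 - 13/12 + 6 - 1/6)*1683 = (175/4)*1683 = 294525/4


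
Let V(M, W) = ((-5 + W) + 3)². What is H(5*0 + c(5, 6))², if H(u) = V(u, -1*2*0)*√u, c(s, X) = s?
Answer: 80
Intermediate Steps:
V(M, W) = (-2 + W)²
H(u) = 4*√u (H(u) = (-2 - 1*2*0)²*√u = (-2 - 2*0)²*√u = (-2 + 0)²*√u = (-2)²*√u = 4*√u)
H(5*0 + c(5, 6))² = (4*√(5*0 + 5))² = (4*√(0 + 5))² = (4*√5)² = 80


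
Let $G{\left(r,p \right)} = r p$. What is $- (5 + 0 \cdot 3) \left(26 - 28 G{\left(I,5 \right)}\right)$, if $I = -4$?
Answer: $-2930$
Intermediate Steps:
$G{\left(r,p \right)} = p r$
$- (5 + 0 \cdot 3) \left(26 - 28 G{\left(I,5 \right)}\right) = - (5 + 0 \cdot 3) \left(26 - 28 \cdot 5 \left(-4\right)\right) = - (5 + 0) \left(26 - -560\right) = \left(-1\right) 5 \left(26 + 560\right) = \left(-5\right) 586 = -2930$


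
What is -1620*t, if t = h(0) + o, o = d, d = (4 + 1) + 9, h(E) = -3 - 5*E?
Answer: -17820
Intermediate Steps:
d = 14 (d = 5 + 9 = 14)
o = 14
t = 11 (t = (-3 - 5*0) + 14 = (-3 + 0) + 14 = -3 + 14 = 11)
-1620*t = -1620*11 = -17820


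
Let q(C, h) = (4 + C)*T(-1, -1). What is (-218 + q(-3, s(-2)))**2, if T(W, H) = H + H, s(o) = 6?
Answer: 48400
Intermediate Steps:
T(W, H) = 2*H
q(C, h) = -8 - 2*C (q(C, h) = (4 + C)*(2*(-1)) = (4 + C)*(-2) = -8 - 2*C)
(-218 + q(-3, s(-2)))**2 = (-218 + (-8 - 2*(-3)))**2 = (-218 + (-8 + 6))**2 = (-218 - 2)**2 = (-220)**2 = 48400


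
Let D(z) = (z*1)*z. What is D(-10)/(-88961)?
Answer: -100/88961 ≈ -0.0011241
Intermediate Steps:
D(z) = z**2 (D(z) = z*z = z**2)
D(-10)/(-88961) = (-10)**2/(-88961) = 100*(-1/88961) = -100/88961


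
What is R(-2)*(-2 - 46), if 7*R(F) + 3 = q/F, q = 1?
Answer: 24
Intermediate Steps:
R(F) = -3/7 + 1/(7*F) (R(F) = -3/7 + (1/F)/7 = -3/7 + 1/(7*F))
R(-2)*(-2 - 46) = ((1/7)*(1 - 3*(-2))/(-2))*(-2 - 46) = ((1/7)*(-1/2)*(1 + 6))*(-48) = ((1/7)*(-1/2)*7)*(-48) = -1/2*(-48) = 24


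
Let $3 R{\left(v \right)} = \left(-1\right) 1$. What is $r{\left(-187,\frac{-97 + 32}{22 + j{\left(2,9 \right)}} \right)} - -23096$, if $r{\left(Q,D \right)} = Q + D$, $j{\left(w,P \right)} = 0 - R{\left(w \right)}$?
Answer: $\frac{1534708}{67} \approx 22906.0$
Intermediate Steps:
$R{\left(v \right)} = - \frac{1}{3}$ ($R{\left(v \right)} = \frac{\left(-1\right) 1}{3} = \frac{1}{3} \left(-1\right) = - \frac{1}{3}$)
$j{\left(w,P \right)} = \frac{1}{3}$ ($j{\left(w,P \right)} = 0 - - \frac{1}{3} = 0 + \frac{1}{3} = \frac{1}{3}$)
$r{\left(Q,D \right)} = D + Q$
$r{\left(-187,\frac{-97 + 32}{22 + j{\left(2,9 \right)}} \right)} - -23096 = \left(\frac{-97 + 32}{22 + \frac{1}{3}} - 187\right) - -23096 = \left(- \frac{65}{\frac{67}{3}} - 187\right) + 23096 = \left(\left(-65\right) \frac{3}{67} - 187\right) + 23096 = \left(- \frac{195}{67} - 187\right) + 23096 = - \frac{12724}{67} + 23096 = \frac{1534708}{67}$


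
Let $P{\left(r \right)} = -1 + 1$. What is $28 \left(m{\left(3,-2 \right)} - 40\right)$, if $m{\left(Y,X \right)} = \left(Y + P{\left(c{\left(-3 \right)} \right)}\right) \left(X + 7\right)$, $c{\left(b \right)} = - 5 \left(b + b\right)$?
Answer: $-700$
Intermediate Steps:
$c{\left(b \right)} = - 10 b$ ($c{\left(b \right)} = - 5 \cdot 2 b = - 10 b$)
$P{\left(r \right)} = 0$
$m{\left(Y,X \right)} = Y \left(7 + X\right)$ ($m{\left(Y,X \right)} = \left(Y + 0\right) \left(X + 7\right) = Y \left(7 + X\right)$)
$28 \left(m{\left(3,-2 \right)} - 40\right) = 28 \left(3 \left(7 - 2\right) - 40\right) = 28 \left(3 \cdot 5 - 40\right) = 28 \left(15 - 40\right) = 28 \left(-25\right) = -700$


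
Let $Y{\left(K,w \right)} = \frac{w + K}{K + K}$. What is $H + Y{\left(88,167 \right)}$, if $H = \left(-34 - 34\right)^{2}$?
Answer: $\frac{814079}{176} \approx 4625.4$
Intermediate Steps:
$Y{\left(K,w \right)} = \frac{K + w}{2 K}$
$H = 4624$ ($H = \left(-68\right)^{2} = 4624$)
$H + Y{\left(88,167 \right)} = 4624 + \frac{88 + 167}{2 \cdot 88} = 4624 + \frac{1}{2} \cdot \frac{1}{88} \cdot 255 = 4624 + \frac{255}{176} = \frac{814079}{176}$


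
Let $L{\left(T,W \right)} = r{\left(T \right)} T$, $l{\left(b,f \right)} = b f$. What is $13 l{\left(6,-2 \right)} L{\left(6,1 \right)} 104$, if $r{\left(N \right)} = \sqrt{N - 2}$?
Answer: $-194688$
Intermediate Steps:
$r{\left(N \right)} = \sqrt{-2 + N}$
$L{\left(T,W \right)} = T \sqrt{-2 + T}$ ($L{\left(T,W \right)} = \sqrt{-2 + T} T = T \sqrt{-2 + T}$)
$13 l{\left(6,-2 \right)} L{\left(6,1 \right)} 104 = 13 \cdot 6 \left(-2\right) 6 \sqrt{-2 + 6} \cdot 104 = 13 \left(-12\right) 6 \sqrt{4} \cdot 104 = - 156 \cdot 6 \cdot 2 \cdot 104 = \left(-156\right) 12 \cdot 104 = \left(-1872\right) 104 = -194688$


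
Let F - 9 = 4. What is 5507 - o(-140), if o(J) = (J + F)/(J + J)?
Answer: 1541833/280 ≈ 5506.5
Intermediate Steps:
F = 13 (F = 9 + 4 = 13)
o(J) = (13 + J)/(2*J) (o(J) = (J + 13)/(J + J) = (13 + J)/((2*J)) = (13 + J)*(1/(2*J)) = (13 + J)/(2*J))
5507 - o(-140) = 5507 - (13 - 140)/(2*(-140)) = 5507 - (-1)*(-127)/(2*140) = 5507 - 1*127/280 = 5507 - 127/280 = 1541833/280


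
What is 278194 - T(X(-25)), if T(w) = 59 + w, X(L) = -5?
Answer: 278140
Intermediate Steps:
278194 - T(X(-25)) = 278194 - (59 - 5) = 278194 - 1*54 = 278194 - 54 = 278140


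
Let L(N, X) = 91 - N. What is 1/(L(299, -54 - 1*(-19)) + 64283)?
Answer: 1/64075 ≈ 1.5607e-5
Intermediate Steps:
1/(L(299, -54 - 1*(-19)) + 64283) = 1/((91 - 1*299) + 64283) = 1/((91 - 299) + 64283) = 1/(-208 + 64283) = 1/64075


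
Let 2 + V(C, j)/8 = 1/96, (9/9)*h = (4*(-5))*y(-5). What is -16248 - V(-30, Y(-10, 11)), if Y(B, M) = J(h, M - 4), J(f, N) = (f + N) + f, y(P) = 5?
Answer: -194785/12 ≈ -16232.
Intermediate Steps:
h = -100 (h = (4*(-5))*5 = -20*5 = -100)
J(f, N) = N + 2*f (J(f, N) = (N + f) + f = N + 2*f)
Y(B, M) = -204 + M (Y(B, M) = (M - 4) + 2*(-100) = (-4 + M) - 200 = -204 + M)
V(C, j) = -191/12 (V(C, j) = -16 + 8/96 = -16 + 8*(1/96) = -16 + 1/12 = -191/12)
-16248 - V(-30, Y(-10, 11)) = -16248 - 1*(-191/12) = -16248 + 191/12 = -194785/12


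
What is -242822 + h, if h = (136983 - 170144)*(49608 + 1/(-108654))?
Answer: -178767742733179/108654 ≈ -1.6453e+9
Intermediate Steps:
h = -178741359151591/108654 (h = -33161*(49608 - 1/108654) = -33161*5390107631/108654 = -178741359151591/108654 ≈ -1.6451e+9)
-242822 + h = -242822 - 178741359151591/108654 = -178767742733179/108654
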